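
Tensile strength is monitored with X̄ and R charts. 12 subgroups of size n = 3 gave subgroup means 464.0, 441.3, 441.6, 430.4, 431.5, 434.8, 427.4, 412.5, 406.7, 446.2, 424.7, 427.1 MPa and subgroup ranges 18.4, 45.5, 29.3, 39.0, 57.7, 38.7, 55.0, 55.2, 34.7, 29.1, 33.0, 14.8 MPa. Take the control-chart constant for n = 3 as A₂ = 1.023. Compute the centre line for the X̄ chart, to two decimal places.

X̄̄ = (464.0 + 441.3 + 441.6 + 430.4 + 431.5 + 434.8 + 427.4 + 412.5 + 406.7 + 446.2 + 424.7 + 427.1) / 12 = 5188.2000 / 12 = 432.3500
CL = X̄̄ = 432.3500

432.35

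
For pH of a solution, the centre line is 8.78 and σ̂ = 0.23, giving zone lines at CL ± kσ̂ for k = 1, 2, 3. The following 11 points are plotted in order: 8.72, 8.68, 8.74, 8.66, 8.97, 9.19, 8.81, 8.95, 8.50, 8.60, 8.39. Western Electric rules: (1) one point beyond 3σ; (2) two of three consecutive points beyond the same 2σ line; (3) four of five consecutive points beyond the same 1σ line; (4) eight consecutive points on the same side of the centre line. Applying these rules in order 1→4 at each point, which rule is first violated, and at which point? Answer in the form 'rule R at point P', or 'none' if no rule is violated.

Zone of each point (C = within 1σ̂, B = 1σ̂–2σ̂, A = 2σ̂–3σ̂, * = beyond 3σ̂; sign = side of CL): 1:-C, 2:-C, 3:-C, 4:-C, 5:+C, 6:+B, 7:+C, 8:+C, 9:-B, 10:-C, 11:-B
No rule fires across all 11 points.

none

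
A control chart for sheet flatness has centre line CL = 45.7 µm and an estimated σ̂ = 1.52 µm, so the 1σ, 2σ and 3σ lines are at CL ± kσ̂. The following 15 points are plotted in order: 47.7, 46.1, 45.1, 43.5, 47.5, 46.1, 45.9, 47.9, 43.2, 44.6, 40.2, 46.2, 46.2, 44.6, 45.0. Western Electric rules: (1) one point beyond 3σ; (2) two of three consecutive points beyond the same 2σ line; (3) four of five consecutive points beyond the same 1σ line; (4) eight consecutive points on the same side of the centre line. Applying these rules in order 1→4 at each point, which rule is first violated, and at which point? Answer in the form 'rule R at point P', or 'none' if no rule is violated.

Zone of each point (C = within 1σ̂, B = 1σ̂–2σ̂, A = 2σ̂–3σ̂, * = beyond 3σ̂; sign = side of CL): 1:+B, 2:+C, 3:-C, 4:-B, 5:+B, 6:+C, 7:+C, 8:+B, 9:-B, 10:-C, 11:-*, 12:+C, 13:+C, 14:-C, 15:-C
Rule 1 (one point beyond the 3σ limits) is satisfied at point 11.

rule 1 at point 11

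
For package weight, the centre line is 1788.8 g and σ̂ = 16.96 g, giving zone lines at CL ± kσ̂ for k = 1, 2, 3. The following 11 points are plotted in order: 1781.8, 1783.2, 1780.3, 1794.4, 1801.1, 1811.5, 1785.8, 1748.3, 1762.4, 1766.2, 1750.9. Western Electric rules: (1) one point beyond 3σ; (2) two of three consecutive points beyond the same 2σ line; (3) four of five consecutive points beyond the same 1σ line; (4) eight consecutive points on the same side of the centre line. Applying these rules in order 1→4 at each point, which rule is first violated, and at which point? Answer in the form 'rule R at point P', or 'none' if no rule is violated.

Zone of each point (C = within 1σ̂, B = 1σ̂–2σ̂, A = 2σ̂–3σ̂, * = beyond 3σ̂; sign = side of CL): 1:-C, 2:-C, 3:-C, 4:+C, 5:+C, 6:+B, 7:-C, 8:-A, 9:-B, 10:-B, 11:-A
Rule 3 (four of five consecutive points beyond the same 1σ limit) is satisfied at point 11.

rule 3 at point 11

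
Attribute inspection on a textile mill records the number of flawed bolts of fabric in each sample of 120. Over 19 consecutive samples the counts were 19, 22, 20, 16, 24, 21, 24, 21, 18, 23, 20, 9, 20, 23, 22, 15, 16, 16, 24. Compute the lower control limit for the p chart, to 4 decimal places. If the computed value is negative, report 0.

0.0623

p̄ = Σdᵢ / (k·n) = 373 / (19 × 120) = 0.16360
LCL = p̄ − 3·√(p̄(1−p̄)/n) = 0.16360 − 3 × 0.03377 = 0.06229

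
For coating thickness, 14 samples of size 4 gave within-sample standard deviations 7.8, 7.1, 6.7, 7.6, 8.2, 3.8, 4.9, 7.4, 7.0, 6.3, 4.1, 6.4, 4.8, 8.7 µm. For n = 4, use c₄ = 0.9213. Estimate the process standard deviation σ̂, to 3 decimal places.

s̄ = (7.8 + 7.1 + 6.7 + 7.6 + 8.2 + 3.8 + 4.9 + 7.4 + 7.0 + 6.3 + 4.1 + 6.4 + 4.8 + 8.7) / 14 = 6.4857
σ̂ = s̄ / c₄ = 6.4857 / 0.9213 = 7.0397

7.040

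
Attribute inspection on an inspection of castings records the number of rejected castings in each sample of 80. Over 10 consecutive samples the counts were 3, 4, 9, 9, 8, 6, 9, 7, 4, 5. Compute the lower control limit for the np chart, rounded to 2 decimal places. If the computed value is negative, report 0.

p̄ = Σdᵢ / (k·n) = 64 / (10 × 80) = 0.08000
LCL = np̄ − 3·√(np̄(1−p̄)) = 6.4000 − 3 × 2.4265 = -0.8796 → 0 (negative, so LCL = 0)

0.00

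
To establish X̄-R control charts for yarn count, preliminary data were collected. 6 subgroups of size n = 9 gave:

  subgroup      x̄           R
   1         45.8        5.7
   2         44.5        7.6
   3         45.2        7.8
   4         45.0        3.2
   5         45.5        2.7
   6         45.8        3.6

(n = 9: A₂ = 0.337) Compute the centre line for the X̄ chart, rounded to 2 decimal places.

X̄̄ = (45.8 + 44.5 + 45.2 + 45.0 + 45.5 + 45.8) / 6 = 271.8000 / 6 = 45.3000
CL = X̄̄ = 45.3000

45.30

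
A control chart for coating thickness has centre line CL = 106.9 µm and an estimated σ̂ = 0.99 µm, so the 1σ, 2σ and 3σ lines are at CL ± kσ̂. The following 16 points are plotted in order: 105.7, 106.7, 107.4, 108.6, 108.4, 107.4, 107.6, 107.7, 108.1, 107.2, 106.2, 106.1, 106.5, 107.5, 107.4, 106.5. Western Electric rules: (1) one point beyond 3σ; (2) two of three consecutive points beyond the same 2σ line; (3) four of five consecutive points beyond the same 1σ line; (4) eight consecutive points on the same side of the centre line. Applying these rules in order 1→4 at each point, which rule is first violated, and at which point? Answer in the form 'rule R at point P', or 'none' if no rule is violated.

rule 4 at point 10

Zone of each point (C = within 1σ̂, B = 1σ̂–2σ̂, A = 2σ̂–3σ̂, * = beyond 3σ̂; sign = side of CL): 1:-B, 2:-C, 3:+C, 4:+B, 5:+B, 6:+C, 7:+C, 8:+C, 9:+B, 10:+C, 11:-C, 12:-C, 13:-C, 14:+C, 15:+C, 16:-C
Rule 4 (eight consecutive points on the same side of the centre line) is satisfied at point 10.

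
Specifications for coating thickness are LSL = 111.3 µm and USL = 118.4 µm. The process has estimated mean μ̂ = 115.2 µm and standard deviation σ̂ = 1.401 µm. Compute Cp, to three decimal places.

Cp = (USL − LSL) / (6σ̂) = (118.4 − 111.3) / (6 × 1.401) = 7.1000 / 8.4060 = 0.8446

0.845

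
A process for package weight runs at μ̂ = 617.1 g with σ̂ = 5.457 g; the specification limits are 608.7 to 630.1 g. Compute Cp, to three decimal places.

0.654

Cp = (USL − LSL) / (6σ̂) = (630.1 − 608.7) / (6 × 5.457) = 21.4000 / 32.7420 = 0.6536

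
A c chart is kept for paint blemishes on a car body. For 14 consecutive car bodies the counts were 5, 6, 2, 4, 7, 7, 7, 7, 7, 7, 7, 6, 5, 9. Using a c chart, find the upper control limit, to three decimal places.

c̄ = (5 + 6 + 2 + 4 + 7 + 7 + 7 + 7 + 7 + 7 + 7 + 6 + 5 + 9) / 14 = 86 / 14 = 6.1429
UCL = c̄ + 3√c̄ = 6.1429 + 3 × √6.1429 = 6.1429 + 3 × 2.4785 = 13.5783

13.578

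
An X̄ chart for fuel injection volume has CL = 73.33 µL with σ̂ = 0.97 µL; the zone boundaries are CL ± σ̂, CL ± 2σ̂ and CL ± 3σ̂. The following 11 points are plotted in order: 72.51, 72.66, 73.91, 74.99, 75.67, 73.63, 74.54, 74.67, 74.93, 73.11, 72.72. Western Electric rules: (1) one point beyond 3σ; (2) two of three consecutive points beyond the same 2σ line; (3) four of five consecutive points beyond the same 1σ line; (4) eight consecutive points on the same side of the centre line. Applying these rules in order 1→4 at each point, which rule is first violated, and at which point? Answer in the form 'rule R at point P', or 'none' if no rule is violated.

Zone of each point (C = within 1σ̂, B = 1σ̂–2σ̂, A = 2σ̂–3σ̂, * = beyond 3σ̂; sign = side of CL): 1:-C, 2:-C, 3:+C, 4:+B, 5:+A, 6:+C, 7:+B, 8:+B, 9:+B, 10:-C, 11:-C
Rule 3 (four of five consecutive points beyond the same 1σ limit) is satisfied at point 8.

rule 3 at point 8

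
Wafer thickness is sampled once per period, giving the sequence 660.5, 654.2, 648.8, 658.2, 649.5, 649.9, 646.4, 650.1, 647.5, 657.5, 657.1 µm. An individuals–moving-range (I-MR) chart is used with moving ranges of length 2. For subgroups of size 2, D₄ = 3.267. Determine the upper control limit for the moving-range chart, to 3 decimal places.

16.466

Moving ranges: 6.3, 5.4, 9.4, 8.7, 0.4, 3.5, 3.7, 2.6, 10.0, 0.4; M̄R̄ = 50.4000 / 10 = 5.0400
UCL_MR = D₄·M̄R̄ = 3.267 × 5.0400 = 16.4657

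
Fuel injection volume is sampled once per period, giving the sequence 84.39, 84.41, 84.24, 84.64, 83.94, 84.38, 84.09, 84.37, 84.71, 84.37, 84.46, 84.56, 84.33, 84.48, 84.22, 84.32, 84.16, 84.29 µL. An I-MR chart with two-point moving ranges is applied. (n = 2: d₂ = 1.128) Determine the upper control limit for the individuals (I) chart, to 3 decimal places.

85.010

X̄ = (84.39 + 84.41 + 84.24 + 84.64 + 83.94 + 84.38 + 84.09 + 84.37 + 84.71 + 84.37 + 84.46 + 84.56 + 84.33 + 84.48 + 84.22 + 84.32 + 84.16 + 84.29) / 18 = 84.3533
Moving ranges: 0.02, 0.17, 0.40, 0.70, 0.44, 0.29, 0.28, 0.34, 0.34, 0.09, 0.10, 0.23, 0.15, 0.26, 0.10, 0.16, 0.13; M̄R̄ = 4.2000 / 17 = 0.2471
UCL = X̄ + 3·M̄R̄/d₂ = 84.3533 + 3 × 0.2471 / 1.128 = 85.0104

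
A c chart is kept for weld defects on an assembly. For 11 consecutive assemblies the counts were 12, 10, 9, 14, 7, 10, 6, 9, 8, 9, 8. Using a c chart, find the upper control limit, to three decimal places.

18.408

c̄ = (12 + 10 + 9 + 14 + 7 + 10 + 6 + 9 + 8 + 9 + 8) / 11 = 102 / 11 = 9.2727
UCL = c̄ + 3√c̄ = 9.2727 + 3 × √9.2727 = 9.2727 + 3 × 3.0451 = 18.4081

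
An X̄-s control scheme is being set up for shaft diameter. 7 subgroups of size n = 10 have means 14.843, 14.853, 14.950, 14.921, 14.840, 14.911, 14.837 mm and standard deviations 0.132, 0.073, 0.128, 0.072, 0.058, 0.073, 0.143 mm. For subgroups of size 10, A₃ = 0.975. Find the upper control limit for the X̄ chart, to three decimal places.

X̄̄ = (14.843 + 14.853 + 14.950 + 14.921 + 14.840 + 14.911 + 14.837) / 7 = 14.8793
s̄ = (0.132 + 0.073 + 0.128 + 0.072 + 0.058 + 0.073 + 0.143) / 7 = 0.0970
UCL = X̄̄ + A₃·s̄ = 14.8793 + 0.975 × 0.0970 = 14.9739

14.974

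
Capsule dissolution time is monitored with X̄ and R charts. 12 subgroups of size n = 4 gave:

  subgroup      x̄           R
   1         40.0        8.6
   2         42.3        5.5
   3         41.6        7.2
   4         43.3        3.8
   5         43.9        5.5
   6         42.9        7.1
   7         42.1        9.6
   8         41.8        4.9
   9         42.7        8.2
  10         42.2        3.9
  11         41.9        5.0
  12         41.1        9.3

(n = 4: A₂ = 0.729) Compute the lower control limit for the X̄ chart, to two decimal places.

X̄̄ = (40.0 + 42.3 + 41.6 + 43.3 + 43.9 + 42.9 + 42.1 + 41.8 + 42.7 + 42.2 + 41.9 + 41.1) / 12 = 505.8000 / 12 = 42.1500
R̄ = (8.6 + 5.5 + 7.2 + 3.8 + 5.5 + 7.1 + 9.6 + 4.9 + 8.2 + 3.9 + 5.0 + 9.3) / 12 = 78.6000 / 12 = 6.5500
LCL = X̄̄ − A₂·R̄ = 42.1500 − 0.729 × 6.5500 = 37.3751

37.38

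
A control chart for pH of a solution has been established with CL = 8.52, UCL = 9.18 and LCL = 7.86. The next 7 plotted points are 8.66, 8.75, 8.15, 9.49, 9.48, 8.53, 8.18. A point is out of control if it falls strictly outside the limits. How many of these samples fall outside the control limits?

Compare each point to [7.86, 9.18]: sample 4 = 9.49 > UCL; sample 5 = 9.48 > UCL.

2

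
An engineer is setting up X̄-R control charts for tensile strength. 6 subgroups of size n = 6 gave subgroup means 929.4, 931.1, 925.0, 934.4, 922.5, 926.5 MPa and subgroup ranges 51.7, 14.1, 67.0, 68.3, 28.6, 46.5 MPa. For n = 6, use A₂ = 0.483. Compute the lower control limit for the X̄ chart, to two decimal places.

905.92

X̄̄ = (929.4 + 931.1 + 925.0 + 934.4 + 922.5 + 926.5) / 6 = 5568.9000 / 6 = 928.1500
R̄ = (51.7 + 14.1 + 67.0 + 68.3 + 28.6 + 46.5) / 6 = 276.2000 / 6 = 46.0333
LCL = X̄̄ − A₂·R̄ = 928.1500 − 0.483 × 46.0333 = 905.9159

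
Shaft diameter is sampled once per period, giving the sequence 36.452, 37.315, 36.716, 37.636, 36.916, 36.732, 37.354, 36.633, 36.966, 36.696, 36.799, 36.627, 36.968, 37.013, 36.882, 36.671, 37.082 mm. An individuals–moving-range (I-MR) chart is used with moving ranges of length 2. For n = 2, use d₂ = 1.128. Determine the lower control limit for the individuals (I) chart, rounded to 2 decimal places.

35.80

X̄ = (36.452 + 37.315 + 36.716 + 37.636 + 36.916 + 36.732 + 37.354 + 36.633 + 36.966 + 36.696 + 36.799 + 36.627 + 36.968 + 37.013 + 36.882 + 36.671 + 37.082) / 17 = 36.9093
Moving ranges: 0.863, 0.599, 0.920, 0.720, 0.184, 0.622, 0.721, 0.333, 0.270, 0.103, 0.172, 0.341, 0.045, 0.131, 0.211, 0.411; M̄R̄ = 6.6460 / 16 = 0.4154
LCL = X̄ − 3·M̄R̄/d₂ = 36.9093 − 3 × 0.4154 / 1.128 = 35.8046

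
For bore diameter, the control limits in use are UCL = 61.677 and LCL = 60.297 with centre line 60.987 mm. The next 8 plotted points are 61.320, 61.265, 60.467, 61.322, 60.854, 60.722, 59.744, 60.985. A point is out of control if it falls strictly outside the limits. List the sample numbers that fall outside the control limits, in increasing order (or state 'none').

Compare each point to [60.297, 61.677]: sample 7 = 59.744 < LCL.

7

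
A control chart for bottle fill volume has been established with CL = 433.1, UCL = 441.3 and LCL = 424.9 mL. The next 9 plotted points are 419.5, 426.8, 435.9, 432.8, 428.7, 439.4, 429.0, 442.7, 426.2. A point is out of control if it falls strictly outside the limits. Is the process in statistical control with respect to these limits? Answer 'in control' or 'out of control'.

Compare each point to [424.9, 441.3]: sample 1 = 419.5 < LCL; sample 8 = 442.7 > UCL.

out of control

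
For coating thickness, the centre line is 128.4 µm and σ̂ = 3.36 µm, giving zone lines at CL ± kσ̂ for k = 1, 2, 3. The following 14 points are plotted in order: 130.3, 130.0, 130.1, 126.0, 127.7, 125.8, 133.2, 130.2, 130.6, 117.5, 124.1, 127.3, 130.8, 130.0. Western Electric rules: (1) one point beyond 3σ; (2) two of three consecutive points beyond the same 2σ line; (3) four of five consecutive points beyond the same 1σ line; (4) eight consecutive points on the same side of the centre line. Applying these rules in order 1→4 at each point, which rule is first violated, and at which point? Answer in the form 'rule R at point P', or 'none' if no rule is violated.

rule 1 at point 10

Zone of each point (C = within 1σ̂, B = 1σ̂–2σ̂, A = 2σ̂–3σ̂, * = beyond 3σ̂; sign = side of CL): 1:+C, 2:+C, 3:+C, 4:-C, 5:-C, 6:-C, 7:+B, 8:+C, 9:+C, 10:-*, 11:-B, 12:-C, 13:+C, 14:+C
Rule 1 (one point beyond the 3σ limits) is satisfied at point 10.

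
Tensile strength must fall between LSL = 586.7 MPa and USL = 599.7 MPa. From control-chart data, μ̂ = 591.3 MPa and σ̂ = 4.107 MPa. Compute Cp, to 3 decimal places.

Cp = (USL − LSL) / (6σ̂) = (599.7 − 586.7) / (6 × 4.107) = 13.0000 / 24.6420 = 0.5276

0.528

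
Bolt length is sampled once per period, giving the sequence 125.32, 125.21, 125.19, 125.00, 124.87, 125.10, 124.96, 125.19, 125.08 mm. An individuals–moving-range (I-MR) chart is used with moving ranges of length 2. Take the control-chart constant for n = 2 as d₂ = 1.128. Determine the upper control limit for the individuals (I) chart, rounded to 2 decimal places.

X̄ = (125.32 + 125.21 + 125.19 + 125.00 + 124.87 + 125.10 + 124.96 + 125.19 + 125.08) / 9 = 125.1022
Moving ranges: 0.11, 0.02, 0.19, 0.13, 0.23, 0.14, 0.23, 0.11; M̄R̄ = 1.1600 / 8 = 0.1450
UCL = X̄ + 3·M̄R̄/d₂ = 125.1022 + 3 × 0.1450 / 1.128 = 125.4879

125.49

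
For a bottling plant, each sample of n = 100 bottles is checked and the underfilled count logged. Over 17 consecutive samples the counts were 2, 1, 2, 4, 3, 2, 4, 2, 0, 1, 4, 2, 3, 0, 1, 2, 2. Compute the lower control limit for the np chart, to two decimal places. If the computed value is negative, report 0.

p̄ = Σdᵢ / (k·n) = 35 / (17 × 100) = 0.02059
LCL = np̄ − 3·√(np̄(1−p̄)) = 2.0588 − 3 × 1.4200 = -2.2012 → 0 (negative, so LCL = 0)

0.00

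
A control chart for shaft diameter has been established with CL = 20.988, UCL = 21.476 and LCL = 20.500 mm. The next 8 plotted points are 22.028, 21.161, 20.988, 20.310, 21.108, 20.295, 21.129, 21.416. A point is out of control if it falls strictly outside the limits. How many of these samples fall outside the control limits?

3

Compare each point to [20.500, 21.476]: sample 1 = 22.028 > UCL; sample 4 = 20.310 < LCL; sample 6 = 20.295 < LCL.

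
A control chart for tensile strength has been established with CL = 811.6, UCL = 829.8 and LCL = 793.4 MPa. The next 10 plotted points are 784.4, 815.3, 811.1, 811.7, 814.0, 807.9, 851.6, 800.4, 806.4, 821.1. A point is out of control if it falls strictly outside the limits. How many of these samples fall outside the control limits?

2

Compare each point to [793.4, 829.8]: sample 1 = 784.4 < LCL; sample 7 = 851.6 > UCL.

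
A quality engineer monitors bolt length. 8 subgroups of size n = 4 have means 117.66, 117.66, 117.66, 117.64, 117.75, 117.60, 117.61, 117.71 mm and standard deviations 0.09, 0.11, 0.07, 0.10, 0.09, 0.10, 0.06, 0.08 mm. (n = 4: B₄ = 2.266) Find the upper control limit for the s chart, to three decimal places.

0.198

s̄ = (0.09 + 0.11 + 0.07 + 0.10 + 0.09 + 0.10 + 0.06 + 0.08) / 8 = 0.0875
UCL_s = B₄·s̄ = 2.266 × 0.0875 = 0.1983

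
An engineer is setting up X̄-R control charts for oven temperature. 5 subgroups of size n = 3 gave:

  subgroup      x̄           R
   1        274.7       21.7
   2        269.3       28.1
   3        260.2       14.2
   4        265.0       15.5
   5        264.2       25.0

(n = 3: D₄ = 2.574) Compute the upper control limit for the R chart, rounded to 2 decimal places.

53.80

R̄ = (21.7 + 28.1 + 14.2 + 15.5 + 25.0) / 5 = 104.5000 / 5 = 20.9000
UCL_R = D₄·R̄ = 2.574 × 20.9000 = 53.7966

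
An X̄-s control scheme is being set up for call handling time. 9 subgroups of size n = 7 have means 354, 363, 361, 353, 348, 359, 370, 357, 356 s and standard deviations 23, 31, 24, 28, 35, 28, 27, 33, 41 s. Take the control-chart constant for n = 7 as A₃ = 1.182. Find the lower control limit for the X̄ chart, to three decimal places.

322.429

X̄̄ = (354 + 363 + 361 + 353 + 348 + 359 + 370 + 357 + 356) / 9 = 357.8889
s̄ = (23 + 31 + 24 + 28 + 35 + 28 + 27 + 33 + 41) / 9 = 30.0000
LCL = X̄̄ − A₃·s̄ = 357.8889 − 1.182 × 30.0000 = 322.4289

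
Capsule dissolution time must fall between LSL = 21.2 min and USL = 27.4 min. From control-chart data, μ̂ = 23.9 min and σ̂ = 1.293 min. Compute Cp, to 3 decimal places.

0.799

Cp = (USL − LSL) / (6σ̂) = (27.4 − 21.2) / (6 × 1.293) = 6.2000 / 7.7580 = 0.7992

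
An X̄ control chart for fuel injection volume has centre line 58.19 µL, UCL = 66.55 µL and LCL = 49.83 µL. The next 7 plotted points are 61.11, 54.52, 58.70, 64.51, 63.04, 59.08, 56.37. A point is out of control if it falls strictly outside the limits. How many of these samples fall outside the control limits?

0

All 7 points lie within [49.83, 66.55].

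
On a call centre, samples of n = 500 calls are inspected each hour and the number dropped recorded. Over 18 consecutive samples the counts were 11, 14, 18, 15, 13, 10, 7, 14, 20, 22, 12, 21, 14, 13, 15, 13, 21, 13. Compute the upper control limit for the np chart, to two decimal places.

p̄ = Σdᵢ / (k·n) = 266 / (18 × 500) = 0.02956
UCL = np̄ + 3·√(np̄(1−p̄)) = 14.7778 + 3 × √(14.7778×0.97044) = 14.7778 + 3 × 3.7870 = 26.1386

26.14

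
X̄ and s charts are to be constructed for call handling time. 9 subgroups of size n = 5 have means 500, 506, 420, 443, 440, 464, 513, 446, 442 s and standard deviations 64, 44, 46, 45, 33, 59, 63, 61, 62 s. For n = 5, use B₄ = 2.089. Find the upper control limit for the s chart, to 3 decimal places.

110.717

s̄ = (64 + 44 + 46 + 45 + 33 + 59 + 63 + 61 + 62) / 9 = 53.0000
UCL_s = B₄·s̄ = 2.089 × 53.0000 = 110.7170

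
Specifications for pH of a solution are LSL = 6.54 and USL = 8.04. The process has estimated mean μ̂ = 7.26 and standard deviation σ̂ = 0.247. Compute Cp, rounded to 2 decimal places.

Cp = (USL − LSL) / (6σ̂) = (8.04 − 6.54) / (6 × 0.247) = 1.5000 / 1.4820 = 1.0121

1.01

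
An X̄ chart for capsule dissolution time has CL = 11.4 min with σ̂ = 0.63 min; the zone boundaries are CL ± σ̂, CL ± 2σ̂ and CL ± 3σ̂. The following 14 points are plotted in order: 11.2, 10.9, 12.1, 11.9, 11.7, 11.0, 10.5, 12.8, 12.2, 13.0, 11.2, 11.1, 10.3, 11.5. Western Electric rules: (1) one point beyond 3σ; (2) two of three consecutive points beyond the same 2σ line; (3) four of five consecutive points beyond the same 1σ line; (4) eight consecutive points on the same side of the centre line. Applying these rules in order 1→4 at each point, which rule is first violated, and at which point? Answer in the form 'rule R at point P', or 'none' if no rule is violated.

rule 2 at point 10

Zone of each point (C = within 1σ̂, B = 1σ̂–2σ̂, A = 2σ̂–3σ̂, * = beyond 3σ̂; sign = side of CL): 1:-C, 2:-C, 3:+B, 4:+C, 5:+C, 6:-C, 7:-B, 8:+A, 9:+B, 10:+A, 11:-C, 12:-C, 13:-B, 14:+C
Rule 2 (two of three consecutive points beyond the same 2σ limit) is satisfied at point 10.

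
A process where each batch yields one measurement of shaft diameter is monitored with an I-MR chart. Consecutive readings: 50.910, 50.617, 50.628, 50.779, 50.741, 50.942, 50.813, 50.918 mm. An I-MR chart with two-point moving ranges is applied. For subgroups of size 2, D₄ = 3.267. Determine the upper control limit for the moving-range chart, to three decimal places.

0.433

Moving ranges: 0.293, 0.011, 0.151, 0.038, 0.201, 0.129, 0.105; M̄R̄ = 0.9280 / 7 = 0.1326
UCL_MR = D₄·M̄R̄ = 3.267 × 0.1326 = 0.4331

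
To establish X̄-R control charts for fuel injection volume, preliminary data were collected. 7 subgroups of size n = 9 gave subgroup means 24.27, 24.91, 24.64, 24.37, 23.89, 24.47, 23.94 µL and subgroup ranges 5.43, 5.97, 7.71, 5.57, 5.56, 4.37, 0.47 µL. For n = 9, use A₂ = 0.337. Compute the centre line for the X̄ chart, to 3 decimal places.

X̄̄ = (24.27 + 24.91 + 24.64 + 24.37 + 23.89 + 24.47 + 23.94) / 7 = 170.4900 / 7 = 24.3557
CL = X̄̄ = 24.3557

24.356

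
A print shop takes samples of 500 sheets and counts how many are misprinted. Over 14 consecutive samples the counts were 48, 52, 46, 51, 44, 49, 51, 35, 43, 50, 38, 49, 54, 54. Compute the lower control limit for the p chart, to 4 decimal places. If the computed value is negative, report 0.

0.0555

p̄ = Σdᵢ / (k·n) = 664 / (14 × 500) = 0.09486
LCL = p̄ − 3·√(p̄(1−p̄)/n) = 0.09486 − 3 × 0.01310 = 0.05554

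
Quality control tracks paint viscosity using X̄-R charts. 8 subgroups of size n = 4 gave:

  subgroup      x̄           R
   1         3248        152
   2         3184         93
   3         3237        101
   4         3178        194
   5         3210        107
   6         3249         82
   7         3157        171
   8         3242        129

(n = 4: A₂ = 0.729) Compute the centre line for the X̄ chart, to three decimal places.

3213.125

X̄̄ = (3248 + 3184 + 3237 + 3178 + 3210 + 3249 + 3157 + 3242) / 8 = 25705.0000 / 8 = 3213.1250
CL = X̄̄ = 3213.1250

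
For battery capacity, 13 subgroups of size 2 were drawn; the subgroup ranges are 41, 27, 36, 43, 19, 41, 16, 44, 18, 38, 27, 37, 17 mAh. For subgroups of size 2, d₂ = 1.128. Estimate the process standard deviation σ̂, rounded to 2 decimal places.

27.55

R̄ = (41 + 27 + 36 + 43 + 19 + 41 + 16 + 44 + 18 + 38 + 27 + 37 + 17) / 13 = 31.0769
σ̂ = R̄ / d₂ = 31.0769 / 1.128 = 27.5505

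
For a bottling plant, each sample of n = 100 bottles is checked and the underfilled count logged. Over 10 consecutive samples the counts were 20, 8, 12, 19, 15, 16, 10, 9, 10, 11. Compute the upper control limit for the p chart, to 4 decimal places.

0.2309

p̄ = Σdᵢ / (k·n) = 130 / (10 × 100) = 0.13000
UCL = p̄ + 3·√(p̄(1−p̄)/n) = 0.13000 + 3 × √(0.13000×0.87000/100) = 0.13000 + 3 × 0.03363 = 0.23089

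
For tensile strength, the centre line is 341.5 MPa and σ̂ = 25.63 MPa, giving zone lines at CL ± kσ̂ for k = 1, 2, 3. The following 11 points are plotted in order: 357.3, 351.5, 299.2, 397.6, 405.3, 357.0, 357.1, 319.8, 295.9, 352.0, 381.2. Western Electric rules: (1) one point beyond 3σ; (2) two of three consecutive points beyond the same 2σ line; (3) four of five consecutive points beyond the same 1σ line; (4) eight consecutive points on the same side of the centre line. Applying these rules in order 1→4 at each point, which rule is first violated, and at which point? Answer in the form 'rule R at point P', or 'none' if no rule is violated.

Zone of each point (C = within 1σ̂, B = 1σ̂–2σ̂, A = 2σ̂–3σ̂, * = beyond 3σ̂; sign = side of CL): 1:+C, 2:+C, 3:-B, 4:+A, 5:+A, 6:+C, 7:+C, 8:-C, 9:-B, 10:+C, 11:+B
Rule 2 (two of three consecutive points beyond the same 2σ limit) is satisfied at point 5.

rule 2 at point 5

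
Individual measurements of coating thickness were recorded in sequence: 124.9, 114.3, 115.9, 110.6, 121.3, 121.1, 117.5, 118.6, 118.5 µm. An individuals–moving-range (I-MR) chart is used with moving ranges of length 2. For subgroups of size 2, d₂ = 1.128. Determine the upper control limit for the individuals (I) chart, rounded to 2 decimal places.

129.12

X̄ = (124.9 + 114.3 + 115.9 + 110.6 + 121.3 + 121.1 + 117.5 + 118.6 + 118.5) / 9 = 118.0778
Moving ranges: 10.6, 1.6, 5.3, 10.7, 0.2, 3.6, 1.1, 0.1; M̄R̄ = 33.2000 / 8 = 4.1500
UCL = X̄ + 3·M̄R̄/d₂ = 118.0778 + 3 × 4.1500 / 1.128 = 129.1150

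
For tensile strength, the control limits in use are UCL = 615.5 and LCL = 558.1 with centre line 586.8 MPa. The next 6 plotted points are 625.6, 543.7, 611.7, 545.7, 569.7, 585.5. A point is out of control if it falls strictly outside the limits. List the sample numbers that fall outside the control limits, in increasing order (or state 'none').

Compare each point to [558.1, 615.5]: sample 1 = 625.6 > UCL; sample 2 = 543.7 < LCL; sample 4 = 545.7 < LCL.

1, 2, 4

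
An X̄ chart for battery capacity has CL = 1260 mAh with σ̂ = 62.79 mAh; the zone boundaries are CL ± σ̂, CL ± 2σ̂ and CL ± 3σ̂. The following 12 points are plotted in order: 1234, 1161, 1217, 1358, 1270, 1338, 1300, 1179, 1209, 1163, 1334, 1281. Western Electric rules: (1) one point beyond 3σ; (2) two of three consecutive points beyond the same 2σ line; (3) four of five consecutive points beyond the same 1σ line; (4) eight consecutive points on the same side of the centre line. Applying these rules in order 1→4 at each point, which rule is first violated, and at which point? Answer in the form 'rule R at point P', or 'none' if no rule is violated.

Zone of each point (C = within 1σ̂, B = 1σ̂–2σ̂, A = 2σ̂–3σ̂, * = beyond 3σ̂; sign = side of CL): 1:-C, 2:-B, 3:-C, 4:+B, 5:+C, 6:+B, 7:+C, 8:-B, 9:-C, 10:-B, 11:+B, 12:+C
No rule fires across all 12 points.

none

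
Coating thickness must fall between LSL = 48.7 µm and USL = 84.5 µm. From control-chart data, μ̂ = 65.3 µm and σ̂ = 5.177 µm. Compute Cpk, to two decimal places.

1.07

Cpu = (USL − μ̂) / (3σ̂) = (84.5 − 65.3) / (3 × 5.177) = 1.2362; Cpl = (μ̂ − LSL) / (3σ̂) = (65.3 − 48.7) / (3 × 5.177) = 1.0688; Cpk = min(Cpu, Cpl) = 1.0688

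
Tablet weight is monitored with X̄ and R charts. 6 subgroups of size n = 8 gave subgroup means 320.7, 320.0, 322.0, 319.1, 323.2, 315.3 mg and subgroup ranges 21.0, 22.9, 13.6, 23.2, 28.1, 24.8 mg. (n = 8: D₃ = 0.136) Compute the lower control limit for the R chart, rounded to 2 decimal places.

3.03

R̄ = (21.0 + 22.9 + 13.6 + 23.2 + 28.1 + 24.8) / 6 = 133.6000 / 6 = 22.2667
LCL_R = D₃·R̄ = 0.136 × 22.2667 = 3.0283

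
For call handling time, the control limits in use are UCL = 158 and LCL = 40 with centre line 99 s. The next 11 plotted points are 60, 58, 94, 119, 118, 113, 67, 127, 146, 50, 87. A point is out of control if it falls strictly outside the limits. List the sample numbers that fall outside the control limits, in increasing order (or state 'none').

none

All 11 points lie within [40, 158].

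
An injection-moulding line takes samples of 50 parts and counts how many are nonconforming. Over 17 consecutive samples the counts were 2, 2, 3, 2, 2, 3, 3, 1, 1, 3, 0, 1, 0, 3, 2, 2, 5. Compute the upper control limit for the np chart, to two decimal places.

6.27

p̄ = Σdᵢ / (k·n) = 35 / (17 × 50) = 0.04118
UCL = np̄ + 3·√(np̄(1−p̄)) = 2.0588 + 3 × √(2.0588×0.95882) = 2.0588 + 3 × 1.4050 = 6.2738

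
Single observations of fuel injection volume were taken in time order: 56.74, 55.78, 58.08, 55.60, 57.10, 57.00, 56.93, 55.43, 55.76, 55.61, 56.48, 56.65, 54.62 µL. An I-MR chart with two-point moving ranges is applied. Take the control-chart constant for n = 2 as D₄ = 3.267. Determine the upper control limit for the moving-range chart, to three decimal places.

3.392

Moving ranges: 0.96, 2.30, 2.48, 1.50, 0.10, 0.07, 1.50, 0.33, 0.15, 0.87, 0.17, 2.03; M̄R̄ = 12.4600 / 12 = 1.0383
UCL_MR = D₄·M̄R̄ = 3.267 × 1.0383 = 3.3922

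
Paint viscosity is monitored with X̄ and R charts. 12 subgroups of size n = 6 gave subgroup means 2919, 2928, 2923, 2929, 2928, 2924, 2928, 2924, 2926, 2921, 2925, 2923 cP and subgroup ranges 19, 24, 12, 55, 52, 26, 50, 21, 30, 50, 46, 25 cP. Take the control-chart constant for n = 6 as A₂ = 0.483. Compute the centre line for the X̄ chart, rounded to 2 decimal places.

2924.83

X̄̄ = (2919 + 2928 + 2923 + 2929 + 2928 + 2924 + 2928 + 2924 + 2926 + 2921 + 2925 + 2923) / 12 = 35098.0000 / 12 = 2924.8333
CL = X̄̄ = 2924.8333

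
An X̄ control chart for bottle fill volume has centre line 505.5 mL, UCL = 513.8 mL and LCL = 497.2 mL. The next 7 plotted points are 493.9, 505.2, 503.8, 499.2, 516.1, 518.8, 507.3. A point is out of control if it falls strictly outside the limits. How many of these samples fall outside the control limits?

Compare each point to [497.2, 513.8]: sample 1 = 493.9 < LCL; sample 5 = 516.1 > UCL; sample 6 = 518.8 > UCL.

3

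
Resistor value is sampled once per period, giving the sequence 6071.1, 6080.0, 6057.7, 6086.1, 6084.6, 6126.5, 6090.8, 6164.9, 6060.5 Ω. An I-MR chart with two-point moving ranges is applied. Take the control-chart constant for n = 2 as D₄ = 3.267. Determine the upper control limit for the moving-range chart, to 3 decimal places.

Moving ranges: 8.9, 22.3, 28.4, 1.5, 41.9, 35.7, 74.1, 104.4; M̄R̄ = 317.2000 / 8 = 39.6500
UCL_MR = D₄·M̄R̄ = 3.267 × 39.6500 = 129.5366

129.537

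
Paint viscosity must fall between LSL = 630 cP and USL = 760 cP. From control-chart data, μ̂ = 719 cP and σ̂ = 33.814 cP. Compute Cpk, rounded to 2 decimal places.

0.40

Cpu = (USL − μ̂) / (3σ̂) = (760 − 719) / (3 × 33.814) = 0.4042; Cpl = (μ̂ − LSL) / (3σ̂) = (719 − 630) / (3 × 33.814) = 0.8773; Cpk = min(Cpu, Cpl) = 0.4042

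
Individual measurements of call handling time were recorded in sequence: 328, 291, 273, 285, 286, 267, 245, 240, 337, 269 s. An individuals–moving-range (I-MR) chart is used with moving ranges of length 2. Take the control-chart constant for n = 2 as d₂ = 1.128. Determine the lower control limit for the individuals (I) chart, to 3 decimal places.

199.653

X̄ = (328 + 291 + 273 + 285 + 286 + 267 + 245 + 240 + 337 + 269) / 10 = 282.1000
Moving ranges: 37, 18, 12, 1, 19, 22, 5, 97, 68; M̄R̄ = 279.0000 / 9 = 31.0000
LCL = X̄ − 3·M̄R̄/d₂ = 282.1000 − 3 × 31.0000 / 1.128 = 199.6532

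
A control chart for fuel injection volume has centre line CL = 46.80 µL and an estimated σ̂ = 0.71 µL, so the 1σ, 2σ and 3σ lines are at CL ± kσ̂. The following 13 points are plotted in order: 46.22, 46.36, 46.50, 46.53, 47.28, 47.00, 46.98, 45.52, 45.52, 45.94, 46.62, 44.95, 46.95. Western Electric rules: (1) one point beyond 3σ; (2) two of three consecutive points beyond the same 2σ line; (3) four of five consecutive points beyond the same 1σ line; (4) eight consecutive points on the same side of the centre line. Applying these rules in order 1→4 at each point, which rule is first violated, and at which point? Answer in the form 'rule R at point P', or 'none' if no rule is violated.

Zone of each point (C = within 1σ̂, B = 1σ̂–2σ̂, A = 2σ̂–3σ̂, * = beyond 3σ̂; sign = side of CL): 1:-C, 2:-C, 3:-C, 4:-C, 5:+C, 6:+C, 7:+C, 8:-B, 9:-B, 10:-B, 11:-C, 12:-A, 13:+C
Rule 3 (four of five consecutive points beyond the same 1σ limit) is satisfied at point 12.

rule 3 at point 12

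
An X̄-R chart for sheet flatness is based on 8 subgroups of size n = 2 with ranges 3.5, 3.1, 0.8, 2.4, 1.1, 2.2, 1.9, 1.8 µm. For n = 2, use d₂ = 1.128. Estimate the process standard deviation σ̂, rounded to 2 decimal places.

1.86

R̄ = (3.5 + 3.1 + 0.8 + 2.4 + 1.1 + 2.2 + 1.9 + 1.8) / 8 = 2.1000
σ̂ = R̄ / d₂ = 2.1000 / 1.128 = 1.8617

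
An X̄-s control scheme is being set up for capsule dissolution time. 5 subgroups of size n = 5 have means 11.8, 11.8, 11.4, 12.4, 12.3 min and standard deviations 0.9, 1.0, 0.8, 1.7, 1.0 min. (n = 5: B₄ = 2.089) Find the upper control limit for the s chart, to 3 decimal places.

s̄ = (0.9 + 1.0 + 0.8 + 1.7 + 1.0) / 5 = 1.0800
UCL_s = B₄·s̄ = 2.089 × 1.0800 = 2.2561

2.256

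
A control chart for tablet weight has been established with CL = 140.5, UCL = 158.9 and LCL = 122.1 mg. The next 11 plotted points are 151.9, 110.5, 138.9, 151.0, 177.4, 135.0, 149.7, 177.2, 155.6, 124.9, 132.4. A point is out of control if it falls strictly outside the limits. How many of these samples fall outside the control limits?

Compare each point to [122.1, 158.9]: sample 2 = 110.5 < LCL; sample 5 = 177.4 > UCL; sample 8 = 177.2 > UCL.

3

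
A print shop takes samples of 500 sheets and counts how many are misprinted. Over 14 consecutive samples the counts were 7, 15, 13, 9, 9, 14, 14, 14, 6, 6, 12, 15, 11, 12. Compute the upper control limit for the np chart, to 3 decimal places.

21.147

p̄ = Σdᵢ / (k·n) = 157 / (14 × 500) = 0.02243
UCL = np̄ + 3·√(np̄(1−p̄)) = 11.2143 + 3 × √(11.2143×0.97757) = 11.2143 + 3 × 3.3110 = 21.1473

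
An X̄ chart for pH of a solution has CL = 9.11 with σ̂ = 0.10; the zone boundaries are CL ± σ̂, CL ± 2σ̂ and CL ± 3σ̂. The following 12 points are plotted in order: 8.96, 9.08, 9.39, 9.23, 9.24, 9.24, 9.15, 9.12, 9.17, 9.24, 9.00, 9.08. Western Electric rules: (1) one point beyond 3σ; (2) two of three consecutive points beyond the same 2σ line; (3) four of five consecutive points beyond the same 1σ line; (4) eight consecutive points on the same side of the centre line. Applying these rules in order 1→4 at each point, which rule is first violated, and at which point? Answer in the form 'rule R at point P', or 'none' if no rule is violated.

Zone of each point (C = within 1σ̂, B = 1σ̂–2σ̂, A = 2σ̂–3σ̂, * = beyond 3σ̂; sign = side of CL): 1:-B, 2:-C, 3:+A, 4:+B, 5:+B, 6:+B, 7:+C, 8:+C, 9:+C, 10:+B, 11:-B, 12:-C
Rule 3 (four of five consecutive points beyond the same 1σ limit) is satisfied at point 6.

rule 3 at point 6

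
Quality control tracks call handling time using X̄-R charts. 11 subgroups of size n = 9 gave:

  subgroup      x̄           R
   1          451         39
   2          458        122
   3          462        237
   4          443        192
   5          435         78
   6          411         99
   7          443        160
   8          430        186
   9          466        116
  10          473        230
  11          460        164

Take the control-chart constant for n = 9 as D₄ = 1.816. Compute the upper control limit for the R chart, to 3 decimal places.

R̄ = (39 + 122 + 237 + 192 + 78 + 99 + 160 + 186 + 116 + 230 + 164) / 11 = 1623.0000 / 11 = 147.5455
UCL_R = D₄·R̄ = 1.816 × 147.5455 = 267.9425

267.943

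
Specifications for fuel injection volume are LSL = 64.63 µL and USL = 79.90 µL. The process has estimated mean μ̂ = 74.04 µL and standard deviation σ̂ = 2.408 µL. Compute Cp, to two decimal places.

Cp = (USL − LSL) / (6σ̂) = (79.90 − 64.63) / (6 × 2.408) = 15.2700 / 14.4480 = 1.0569

1.06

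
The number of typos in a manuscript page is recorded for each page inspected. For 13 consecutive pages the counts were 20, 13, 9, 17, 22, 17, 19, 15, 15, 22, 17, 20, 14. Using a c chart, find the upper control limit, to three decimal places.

c̄ = (20 + 13 + 9 + 17 + 22 + 17 + 19 + 15 + 15 + 22 + 17 + 20 + 14) / 13 = 220 / 13 = 16.9231
UCL = c̄ + 3√c̄ = 16.9231 + 3 × √16.9231 = 16.9231 + 3 × 4.1138 = 29.2644

29.264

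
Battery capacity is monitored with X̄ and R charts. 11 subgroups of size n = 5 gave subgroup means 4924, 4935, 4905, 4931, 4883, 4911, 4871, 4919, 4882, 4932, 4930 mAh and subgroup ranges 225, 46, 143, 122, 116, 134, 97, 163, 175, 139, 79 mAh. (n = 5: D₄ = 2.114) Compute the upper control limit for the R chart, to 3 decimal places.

276.550

R̄ = (225 + 46 + 143 + 122 + 116 + 134 + 97 + 163 + 175 + 139 + 79) / 11 = 1439.0000 / 11 = 130.8182
UCL_R = D₄·R̄ = 2.114 × 130.8182 = 276.5496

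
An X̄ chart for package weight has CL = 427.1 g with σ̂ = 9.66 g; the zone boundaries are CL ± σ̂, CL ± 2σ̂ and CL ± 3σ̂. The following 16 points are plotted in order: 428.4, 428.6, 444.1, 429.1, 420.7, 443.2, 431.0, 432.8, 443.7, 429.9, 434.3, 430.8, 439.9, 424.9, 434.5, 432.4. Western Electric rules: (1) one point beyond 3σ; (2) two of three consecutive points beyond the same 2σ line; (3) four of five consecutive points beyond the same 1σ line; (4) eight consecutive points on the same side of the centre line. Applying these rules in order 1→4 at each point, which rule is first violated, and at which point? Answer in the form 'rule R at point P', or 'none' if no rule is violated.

rule 4 at point 13

Zone of each point (C = within 1σ̂, B = 1σ̂–2σ̂, A = 2σ̂–3σ̂, * = beyond 3σ̂; sign = side of CL): 1:+C, 2:+C, 3:+B, 4:+C, 5:-C, 6:+B, 7:+C, 8:+C, 9:+B, 10:+C, 11:+C, 12:+C, 13:+B, 14:-C, 15:+C, 16:+C
Rule 4 (eight consecutive points on the same side of the centre line) is satisfied at point 13.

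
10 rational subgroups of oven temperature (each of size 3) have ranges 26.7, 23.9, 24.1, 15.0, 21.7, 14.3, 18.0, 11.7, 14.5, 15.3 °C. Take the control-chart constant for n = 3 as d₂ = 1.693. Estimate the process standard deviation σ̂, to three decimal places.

R̄ = (26.7 + 23.9 + 24.1 + 15.0 + 21.7 + 14.3 + 18.0 + 11.7 + 14.5 + 15.3) / 10 = 18.5200
σ̂ = R̄ / d₂ = 18.5200 / 1.693 = 10.9392

10.939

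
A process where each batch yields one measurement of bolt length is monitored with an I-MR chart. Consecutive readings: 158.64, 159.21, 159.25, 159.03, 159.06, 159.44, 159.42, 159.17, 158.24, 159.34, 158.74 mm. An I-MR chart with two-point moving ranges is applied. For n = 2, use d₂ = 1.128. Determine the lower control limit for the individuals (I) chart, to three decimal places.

157.948

X̄ = (158.64 + 159.21 + 159.25 + 159.03 + 159.06 + 159.44 + 159.42 + 159.17 + 158.24 + 159.34 + 158.74) / 11 = 159.0491
Moving ranges: 0.57, 0.04, 0.22, 0.03, 0.38, 0.02, 0.25, 0.93, 1.10, 0.60; M̄R̄ = 4.1400 / 10 = 0.4140
LCL = X̄ − 3·M̄R̄/d₂ = 159.0491 − 3 × 0.4140 / 1.128 = 157.9480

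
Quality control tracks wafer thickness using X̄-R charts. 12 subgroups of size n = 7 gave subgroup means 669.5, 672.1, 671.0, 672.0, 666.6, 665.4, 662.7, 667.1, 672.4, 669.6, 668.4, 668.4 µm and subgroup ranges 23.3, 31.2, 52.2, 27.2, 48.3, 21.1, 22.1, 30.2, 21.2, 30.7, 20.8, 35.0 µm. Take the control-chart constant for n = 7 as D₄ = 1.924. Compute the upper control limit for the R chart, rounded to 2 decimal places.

R̄ = (23.3 + 31.2 + 52.2 + 27.2 + 48.3 + 21.1 + 22.1 + 30.2 + 21.2 + 30.7 + 20.8 + 35.0) / 12 = 363.3000 / 12 = 30.2750
UCL_R = D₄·R̄ = 1.924 × 30.2750 = 58.2491

58.25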